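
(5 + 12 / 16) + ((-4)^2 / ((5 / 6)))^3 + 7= 3545319 / 500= 7090.64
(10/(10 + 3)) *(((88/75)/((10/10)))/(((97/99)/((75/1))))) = 87120/1261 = 69.09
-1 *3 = -3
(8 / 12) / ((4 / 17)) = 17 / 6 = 2.83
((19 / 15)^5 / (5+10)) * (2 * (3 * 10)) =9904396 / 759375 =13.04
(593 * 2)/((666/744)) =147064/111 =1324.90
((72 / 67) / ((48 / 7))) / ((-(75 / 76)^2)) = -20216 / 125625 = -0.16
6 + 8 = 14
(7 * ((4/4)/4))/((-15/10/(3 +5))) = -28/3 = -9.33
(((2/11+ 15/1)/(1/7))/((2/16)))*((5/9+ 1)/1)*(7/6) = 458248/297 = 1542.92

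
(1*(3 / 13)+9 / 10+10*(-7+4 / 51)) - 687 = -5006213 / 6630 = -755.08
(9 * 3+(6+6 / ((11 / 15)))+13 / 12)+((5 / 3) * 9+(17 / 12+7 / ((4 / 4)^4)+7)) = 1599 / 22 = 72.68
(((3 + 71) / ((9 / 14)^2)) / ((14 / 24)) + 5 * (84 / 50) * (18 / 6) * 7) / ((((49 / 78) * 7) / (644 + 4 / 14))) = 218619544 / 3087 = 70819.42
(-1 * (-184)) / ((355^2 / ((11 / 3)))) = 2024 / 378075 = 0.01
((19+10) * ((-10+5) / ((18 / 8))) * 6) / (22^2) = -290 / 363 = -0.80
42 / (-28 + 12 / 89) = -1869 / 1240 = -1.51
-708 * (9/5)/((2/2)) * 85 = -108324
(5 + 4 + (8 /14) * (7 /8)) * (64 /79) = 608 /79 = 7.70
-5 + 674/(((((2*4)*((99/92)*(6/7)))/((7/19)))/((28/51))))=13.48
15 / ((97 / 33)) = 495 / 97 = 5.10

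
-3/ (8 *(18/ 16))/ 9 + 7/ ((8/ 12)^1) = 565/ 54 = 10.46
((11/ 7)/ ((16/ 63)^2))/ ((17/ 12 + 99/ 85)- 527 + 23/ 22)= -17494785/ 375823808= -0.05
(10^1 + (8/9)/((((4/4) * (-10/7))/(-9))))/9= 26/15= 1.73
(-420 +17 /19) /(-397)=7963 /7543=1.06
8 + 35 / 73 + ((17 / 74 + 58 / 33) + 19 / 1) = 5252921 / 178266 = 29.47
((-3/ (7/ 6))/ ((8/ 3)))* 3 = -81/ 28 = -2.89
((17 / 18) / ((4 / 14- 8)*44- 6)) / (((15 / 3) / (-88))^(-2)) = -2975 / 337049856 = -0.00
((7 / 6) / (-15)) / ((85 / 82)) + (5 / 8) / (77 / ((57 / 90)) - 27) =-1254179 / 18329400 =-0.07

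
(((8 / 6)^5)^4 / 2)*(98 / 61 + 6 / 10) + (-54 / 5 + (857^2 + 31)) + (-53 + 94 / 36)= 312560720899847549 / 425387696922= 734766.72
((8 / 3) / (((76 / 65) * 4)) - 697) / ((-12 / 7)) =555751 / 1368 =406.25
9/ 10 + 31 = 319/ 10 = 31.90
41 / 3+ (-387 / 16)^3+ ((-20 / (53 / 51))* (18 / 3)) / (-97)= -892987818533 / 63172608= -14135.68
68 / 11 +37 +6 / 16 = 3833 / 88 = 43.56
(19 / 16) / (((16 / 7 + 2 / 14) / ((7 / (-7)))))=-133 / 272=-0.49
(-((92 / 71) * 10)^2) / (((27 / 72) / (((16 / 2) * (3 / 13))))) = -54169600 / 65533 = -826.60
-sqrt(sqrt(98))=-2^(1 / 4)* sqrt(7)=-3.15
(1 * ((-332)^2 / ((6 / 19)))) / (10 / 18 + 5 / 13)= 20418996 / 55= 371254.47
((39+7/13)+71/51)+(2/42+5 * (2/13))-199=-729809/4641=-157.25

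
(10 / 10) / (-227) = -1 / 227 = -0.00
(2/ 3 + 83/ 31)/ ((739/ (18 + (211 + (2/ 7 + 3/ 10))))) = 1.04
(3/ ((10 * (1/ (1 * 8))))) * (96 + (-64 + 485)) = 6204/ 5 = 1240.80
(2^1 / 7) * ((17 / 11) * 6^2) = 1224 / 77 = 15.90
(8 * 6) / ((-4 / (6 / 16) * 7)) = -9 / 14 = -0.64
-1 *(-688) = 688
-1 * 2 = -2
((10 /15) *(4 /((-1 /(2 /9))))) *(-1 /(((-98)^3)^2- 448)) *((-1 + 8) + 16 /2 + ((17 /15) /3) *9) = 23 /1868573771190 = 0.00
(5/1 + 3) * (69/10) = 276/5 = 55.20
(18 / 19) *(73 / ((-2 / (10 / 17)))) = -6570 / 323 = -20.34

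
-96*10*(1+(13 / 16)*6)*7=-39480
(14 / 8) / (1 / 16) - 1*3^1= 25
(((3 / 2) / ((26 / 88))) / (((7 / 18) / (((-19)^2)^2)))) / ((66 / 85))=199391130 / 91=2191111.32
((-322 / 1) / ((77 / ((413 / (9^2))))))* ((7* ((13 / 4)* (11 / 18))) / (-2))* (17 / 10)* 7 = 102864671 / 58320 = 1763.80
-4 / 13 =-0.31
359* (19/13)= 6821/13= 524.69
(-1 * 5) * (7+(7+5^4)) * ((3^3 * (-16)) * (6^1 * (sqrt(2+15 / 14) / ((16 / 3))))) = 776385 * sqrt(602) / 7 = 2721305.77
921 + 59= 980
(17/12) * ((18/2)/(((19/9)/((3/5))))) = 1377/380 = 3.62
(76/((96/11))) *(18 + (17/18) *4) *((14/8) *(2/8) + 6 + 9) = 2529527/864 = 2927.69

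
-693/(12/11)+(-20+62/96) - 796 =-69629/48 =-1450.60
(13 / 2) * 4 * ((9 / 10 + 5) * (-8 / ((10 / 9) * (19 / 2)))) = -55224 / 475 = -116.26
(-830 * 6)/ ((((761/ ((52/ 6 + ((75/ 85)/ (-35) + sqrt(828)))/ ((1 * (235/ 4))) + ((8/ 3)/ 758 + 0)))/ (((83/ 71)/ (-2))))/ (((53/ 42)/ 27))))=21585717040/ 801724351099 + 2920936 * sqrt(23)/ 159985791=0.11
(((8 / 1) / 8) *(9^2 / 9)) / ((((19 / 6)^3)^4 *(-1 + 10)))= 2176782336 / 2213314919066161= 0.00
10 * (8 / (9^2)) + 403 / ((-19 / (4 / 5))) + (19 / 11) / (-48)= -21691807 / 1354320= -16.02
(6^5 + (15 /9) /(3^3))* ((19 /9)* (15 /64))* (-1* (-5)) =299183975 /15552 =19237.65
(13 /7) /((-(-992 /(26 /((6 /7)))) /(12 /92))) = 169 /22816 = 0.01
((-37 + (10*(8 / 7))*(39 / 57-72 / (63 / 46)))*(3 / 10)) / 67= -1759581 / 623770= -2.82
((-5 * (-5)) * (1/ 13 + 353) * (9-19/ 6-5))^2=9144140625/ 169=54107340.98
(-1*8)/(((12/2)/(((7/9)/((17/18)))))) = -56/51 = -1.10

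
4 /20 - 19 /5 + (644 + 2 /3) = 9616 /15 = 641.07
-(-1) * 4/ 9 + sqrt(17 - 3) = 4/ 9 + sqrt(14) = 4.19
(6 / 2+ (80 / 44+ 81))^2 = 7364.76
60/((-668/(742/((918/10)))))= -18550/25551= -0.73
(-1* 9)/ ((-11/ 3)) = 27/ 11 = 2.45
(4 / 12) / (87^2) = 0.00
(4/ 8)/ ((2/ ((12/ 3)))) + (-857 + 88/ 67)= -854.69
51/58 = 0.88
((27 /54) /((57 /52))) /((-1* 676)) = -1 /1482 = -0.00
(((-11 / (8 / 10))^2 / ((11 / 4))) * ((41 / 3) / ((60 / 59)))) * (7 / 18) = 931315 / 2592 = 359.30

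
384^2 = 147456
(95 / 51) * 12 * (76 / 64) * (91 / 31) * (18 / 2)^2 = 13304655 / 2108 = 6311.51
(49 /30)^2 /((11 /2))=2401 /4950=0.49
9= 9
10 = 10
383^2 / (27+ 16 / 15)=2200335 / 421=5226.45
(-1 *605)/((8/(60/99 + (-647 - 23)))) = 607475/12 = 50622.92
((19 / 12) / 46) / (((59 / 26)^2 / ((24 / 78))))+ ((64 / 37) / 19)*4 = 61835666 / 168852867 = 0.37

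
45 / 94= 0.48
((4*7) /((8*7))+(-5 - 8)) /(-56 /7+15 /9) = 1.97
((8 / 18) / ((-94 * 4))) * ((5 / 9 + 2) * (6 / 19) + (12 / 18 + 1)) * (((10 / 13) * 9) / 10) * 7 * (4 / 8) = -7 / 988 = -0.01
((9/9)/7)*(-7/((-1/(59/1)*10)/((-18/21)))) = -177/35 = -5.06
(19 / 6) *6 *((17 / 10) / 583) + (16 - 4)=70283 / 5830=12.06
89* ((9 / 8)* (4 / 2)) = 801 / 4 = 200.25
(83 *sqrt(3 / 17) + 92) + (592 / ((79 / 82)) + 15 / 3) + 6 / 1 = 83 *sqrt(51) / 17 + 56681 / 79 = 752.35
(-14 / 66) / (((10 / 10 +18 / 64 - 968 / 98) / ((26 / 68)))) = 71344 / 7561719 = 0.01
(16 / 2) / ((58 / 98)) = 392 / 29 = 13.52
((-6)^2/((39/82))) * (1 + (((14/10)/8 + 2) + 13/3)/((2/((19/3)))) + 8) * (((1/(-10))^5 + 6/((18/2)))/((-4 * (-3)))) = 174813177763/1404000000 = 124.51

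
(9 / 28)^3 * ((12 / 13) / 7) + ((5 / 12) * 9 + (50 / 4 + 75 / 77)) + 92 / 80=504807741 / 27467440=18.38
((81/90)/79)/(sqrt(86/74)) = 9 * sqrt(1591)/33970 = 0.01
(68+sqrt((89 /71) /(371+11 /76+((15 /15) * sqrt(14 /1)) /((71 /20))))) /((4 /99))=99 * sqrt(1691) /(2 * sqrt(1520 * sqrt(14)+2002697))+1683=1684.44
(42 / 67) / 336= 1 / 536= 0.00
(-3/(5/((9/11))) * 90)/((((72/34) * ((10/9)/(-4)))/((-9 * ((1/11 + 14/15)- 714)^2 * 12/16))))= -171511744690233/665500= -257718624.63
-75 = -75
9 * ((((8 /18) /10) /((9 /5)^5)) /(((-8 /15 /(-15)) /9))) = 15625 /2916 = 5.36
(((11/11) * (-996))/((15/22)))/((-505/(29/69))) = 211816/174225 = 1.22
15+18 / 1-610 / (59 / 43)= -24283 / 59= -411.58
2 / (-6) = -0.33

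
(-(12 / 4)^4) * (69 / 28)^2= -385641 / 784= -491.89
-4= -4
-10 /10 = -1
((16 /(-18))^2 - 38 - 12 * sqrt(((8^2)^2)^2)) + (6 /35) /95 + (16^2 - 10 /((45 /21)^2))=-13179522794 /269325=-48935.39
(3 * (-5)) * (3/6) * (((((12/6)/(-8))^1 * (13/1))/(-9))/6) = -65/144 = -0.45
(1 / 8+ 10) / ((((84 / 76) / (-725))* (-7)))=371925 / 392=948.79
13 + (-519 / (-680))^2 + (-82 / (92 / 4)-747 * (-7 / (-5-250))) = -111548057 / 10635200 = -10.49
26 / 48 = 13 / 24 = 0.54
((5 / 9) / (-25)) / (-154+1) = 0.00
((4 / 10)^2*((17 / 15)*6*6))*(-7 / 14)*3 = -1224 / 125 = -9.79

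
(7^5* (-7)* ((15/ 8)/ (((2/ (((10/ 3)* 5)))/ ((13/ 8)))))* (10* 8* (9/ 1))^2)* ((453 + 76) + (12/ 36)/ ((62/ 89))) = -25417723061981250/ 31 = -819926550386491.94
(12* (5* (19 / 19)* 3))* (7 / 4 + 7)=1575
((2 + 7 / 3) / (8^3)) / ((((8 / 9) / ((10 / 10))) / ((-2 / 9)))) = -13 / 6144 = -0.00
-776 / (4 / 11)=-2134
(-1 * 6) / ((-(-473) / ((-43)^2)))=-23.45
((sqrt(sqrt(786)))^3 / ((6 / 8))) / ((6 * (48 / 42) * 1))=7 * 786^(3 / 4) / 36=28.86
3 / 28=0.11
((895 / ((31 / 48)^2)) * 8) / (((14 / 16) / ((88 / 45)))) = 258080768 / 6727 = 38364.91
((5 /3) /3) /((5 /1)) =0.11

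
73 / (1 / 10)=730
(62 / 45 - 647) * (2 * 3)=-58106 / 15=-3873.73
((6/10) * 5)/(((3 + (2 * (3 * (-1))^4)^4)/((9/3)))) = 0.00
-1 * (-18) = 18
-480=-480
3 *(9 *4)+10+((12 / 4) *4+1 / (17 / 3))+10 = 2383 / 17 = 140.18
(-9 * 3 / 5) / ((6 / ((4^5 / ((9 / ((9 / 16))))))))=-288 / 5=-57.60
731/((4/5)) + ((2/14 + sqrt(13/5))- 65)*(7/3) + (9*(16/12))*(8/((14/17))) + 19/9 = 7*sqrt(65)/15 + 222037/252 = 884.86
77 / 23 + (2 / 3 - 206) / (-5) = 15323 / 345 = 44.41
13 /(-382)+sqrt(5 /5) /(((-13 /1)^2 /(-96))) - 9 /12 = -174575 /129116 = -1.35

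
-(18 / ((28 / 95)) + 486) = -7659 / 14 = -547.07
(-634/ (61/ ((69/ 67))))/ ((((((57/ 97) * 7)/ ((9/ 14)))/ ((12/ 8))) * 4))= -19095129/ 30439976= -0.63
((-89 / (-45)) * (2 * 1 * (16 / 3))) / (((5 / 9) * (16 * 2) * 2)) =89 / 150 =0.59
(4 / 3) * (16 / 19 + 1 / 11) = 1.24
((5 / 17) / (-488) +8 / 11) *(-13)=-862069 / 91256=-9.45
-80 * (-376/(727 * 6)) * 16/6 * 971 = 116830720/6543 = 17855.83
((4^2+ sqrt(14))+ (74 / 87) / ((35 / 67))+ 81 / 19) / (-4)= -1266527 / 231420 - sqrt(14) / 4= -6.41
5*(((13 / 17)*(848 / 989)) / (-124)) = -13780 / 521203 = -0.03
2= 2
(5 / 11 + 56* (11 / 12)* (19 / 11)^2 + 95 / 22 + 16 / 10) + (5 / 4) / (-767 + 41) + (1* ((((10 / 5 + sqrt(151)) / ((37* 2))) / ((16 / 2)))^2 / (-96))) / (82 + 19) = 327954351852977 / 2055849861120-sqrt(151) / 849524736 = 159.52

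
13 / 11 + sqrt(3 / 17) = sqrt(51) / 17 + 13 / 11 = 1.60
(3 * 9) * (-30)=-810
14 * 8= 112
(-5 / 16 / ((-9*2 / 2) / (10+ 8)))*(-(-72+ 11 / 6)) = 2105 / 48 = 43.85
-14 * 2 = -28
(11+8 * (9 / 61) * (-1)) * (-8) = -4792 / 61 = -78.56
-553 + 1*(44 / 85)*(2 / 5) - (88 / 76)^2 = -85017957 / 153425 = -554.13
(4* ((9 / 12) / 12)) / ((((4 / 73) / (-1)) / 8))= -73 / 2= -36.50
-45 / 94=-0.48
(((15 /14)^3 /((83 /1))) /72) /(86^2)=375 /13475630336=0.00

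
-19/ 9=-2.11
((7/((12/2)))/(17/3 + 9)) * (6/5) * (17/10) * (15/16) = 1071/7040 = 0.15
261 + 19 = 280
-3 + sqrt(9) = 0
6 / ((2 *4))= 3 / 4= 0.75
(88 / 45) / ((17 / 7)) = 616 / 765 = 0.81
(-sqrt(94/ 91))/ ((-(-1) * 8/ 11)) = -11 * sqrt(8554)/ 728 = -1.40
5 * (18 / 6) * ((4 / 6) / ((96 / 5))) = 25 / 48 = 0.52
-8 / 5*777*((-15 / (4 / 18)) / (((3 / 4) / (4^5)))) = 114573312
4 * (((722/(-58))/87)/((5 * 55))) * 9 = -4332/231275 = -0.02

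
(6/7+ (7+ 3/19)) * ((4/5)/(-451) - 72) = -4221464/7315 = -577.10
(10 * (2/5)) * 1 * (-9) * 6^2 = -1296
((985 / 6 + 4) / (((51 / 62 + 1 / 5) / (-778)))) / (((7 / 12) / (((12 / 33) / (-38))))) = 973402480 / 463771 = 2098.89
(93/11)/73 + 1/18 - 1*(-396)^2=-2266615987/14454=-156815.83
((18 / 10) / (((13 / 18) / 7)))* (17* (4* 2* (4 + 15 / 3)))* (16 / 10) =34166.55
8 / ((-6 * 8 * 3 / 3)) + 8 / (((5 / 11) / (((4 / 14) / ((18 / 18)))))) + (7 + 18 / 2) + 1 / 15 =293 / 14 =20.93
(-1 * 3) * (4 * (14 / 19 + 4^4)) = -58536 / 19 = -3080.84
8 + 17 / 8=81 / 8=10.12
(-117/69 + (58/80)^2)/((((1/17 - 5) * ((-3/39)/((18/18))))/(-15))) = 1359371/29440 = 46.17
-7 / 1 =-7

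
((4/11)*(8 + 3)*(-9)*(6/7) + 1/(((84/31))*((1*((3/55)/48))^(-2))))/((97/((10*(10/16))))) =-2007244769/1009569792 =-1.99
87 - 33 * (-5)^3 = 4212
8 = 8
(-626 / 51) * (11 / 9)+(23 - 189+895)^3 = 177825997565 / 459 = 387420474.00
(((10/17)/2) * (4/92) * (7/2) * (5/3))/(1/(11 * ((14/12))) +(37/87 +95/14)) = 7975/779263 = 0.01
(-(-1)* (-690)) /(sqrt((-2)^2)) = -345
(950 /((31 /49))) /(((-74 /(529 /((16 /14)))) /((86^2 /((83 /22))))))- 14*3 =-1752968001617 /95201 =-18413336.01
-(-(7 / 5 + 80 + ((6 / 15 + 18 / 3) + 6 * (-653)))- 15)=-19076 / 5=-3815.20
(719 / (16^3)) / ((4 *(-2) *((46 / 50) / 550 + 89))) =-4943125 / 20050296832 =-0.00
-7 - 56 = -63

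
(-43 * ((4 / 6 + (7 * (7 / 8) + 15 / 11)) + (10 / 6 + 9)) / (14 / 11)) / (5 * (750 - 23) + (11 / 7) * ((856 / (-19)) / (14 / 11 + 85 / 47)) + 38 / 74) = -79760395431 / 453107648032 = -0.18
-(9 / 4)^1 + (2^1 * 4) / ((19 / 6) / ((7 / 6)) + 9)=-257 / 164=-1.57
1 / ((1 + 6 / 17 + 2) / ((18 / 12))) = 17 / 38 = 0.45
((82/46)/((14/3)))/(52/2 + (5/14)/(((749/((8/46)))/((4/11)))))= 1013397/68976988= 0.01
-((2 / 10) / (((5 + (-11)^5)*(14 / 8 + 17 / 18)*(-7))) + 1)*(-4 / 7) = 121500268 / 212625455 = 0.57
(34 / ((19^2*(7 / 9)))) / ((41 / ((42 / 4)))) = 459 / 14801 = 0.03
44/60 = 11/15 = 0.73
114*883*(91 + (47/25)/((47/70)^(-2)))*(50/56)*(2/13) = 566290337913/445900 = 1269994.03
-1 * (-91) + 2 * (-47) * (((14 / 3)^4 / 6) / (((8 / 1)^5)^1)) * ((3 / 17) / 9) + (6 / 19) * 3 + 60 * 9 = 631.94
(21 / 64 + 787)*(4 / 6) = 50389 / 96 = 524.89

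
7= 7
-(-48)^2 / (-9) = 256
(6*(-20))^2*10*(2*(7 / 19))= 2016000 / 19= 106105.26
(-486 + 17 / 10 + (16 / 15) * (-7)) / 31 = -14753 / 930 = -15.86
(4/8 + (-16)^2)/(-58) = -513/116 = -4.42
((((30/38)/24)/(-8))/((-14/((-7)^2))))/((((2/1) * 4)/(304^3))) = 50540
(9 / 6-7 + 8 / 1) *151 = 755 / 2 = 377.50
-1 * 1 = -1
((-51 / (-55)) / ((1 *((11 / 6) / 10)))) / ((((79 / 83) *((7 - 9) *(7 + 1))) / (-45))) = 571455 / 38236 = 14.95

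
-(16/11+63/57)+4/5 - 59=-63494/1045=-60.76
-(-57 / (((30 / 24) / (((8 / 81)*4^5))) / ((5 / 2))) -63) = 312997 / 27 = 11592.48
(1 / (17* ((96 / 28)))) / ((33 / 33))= 7 / 408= 0.02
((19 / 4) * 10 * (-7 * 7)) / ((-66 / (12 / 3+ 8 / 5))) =6517 / 33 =197.48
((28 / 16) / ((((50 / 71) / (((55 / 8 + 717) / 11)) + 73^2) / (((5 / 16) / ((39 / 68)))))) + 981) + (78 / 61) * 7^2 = 87042282356548223 / 83401321229616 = 1043.66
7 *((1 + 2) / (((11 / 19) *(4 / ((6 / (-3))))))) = -399 / 22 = -18.14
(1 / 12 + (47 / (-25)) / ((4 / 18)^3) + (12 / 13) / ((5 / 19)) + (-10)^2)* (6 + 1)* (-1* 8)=3697729 / 975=3792.54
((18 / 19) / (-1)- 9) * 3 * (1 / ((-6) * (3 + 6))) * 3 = 63 / 38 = 1.66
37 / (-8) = -37 / 8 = -4.62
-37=-37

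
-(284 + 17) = -301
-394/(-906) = 197/453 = 0.43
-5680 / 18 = -2840 / 9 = -315.56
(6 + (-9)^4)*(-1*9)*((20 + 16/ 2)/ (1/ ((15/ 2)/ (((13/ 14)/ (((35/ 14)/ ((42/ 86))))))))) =-889500150/ 13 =-68423088.46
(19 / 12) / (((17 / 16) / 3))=76 / 17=4.47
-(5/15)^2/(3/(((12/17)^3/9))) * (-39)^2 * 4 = -43264/4913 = -8.81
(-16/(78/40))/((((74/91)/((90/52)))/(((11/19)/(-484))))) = 2100/100529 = 0.02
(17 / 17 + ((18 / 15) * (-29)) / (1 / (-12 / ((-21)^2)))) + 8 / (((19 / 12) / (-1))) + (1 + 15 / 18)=-35537 / 27930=-1.27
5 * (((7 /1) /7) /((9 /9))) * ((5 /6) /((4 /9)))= 75 /8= 9.38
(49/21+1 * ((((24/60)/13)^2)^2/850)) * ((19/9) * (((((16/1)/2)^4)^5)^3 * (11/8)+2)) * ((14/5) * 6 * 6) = 39688317447746392634018139029895225383672479520146652269902768134928/37932578125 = 1046285789406685434303528000000000000000000000000000000000.00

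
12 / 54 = 2 / 9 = 0.22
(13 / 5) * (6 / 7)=78 / 35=2.23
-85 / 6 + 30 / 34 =-1355 / 102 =-13.28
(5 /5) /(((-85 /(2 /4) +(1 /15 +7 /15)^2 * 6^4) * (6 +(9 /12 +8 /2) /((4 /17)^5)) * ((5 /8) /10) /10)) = 8192000 /67045615897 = 0.00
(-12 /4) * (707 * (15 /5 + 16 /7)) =-11211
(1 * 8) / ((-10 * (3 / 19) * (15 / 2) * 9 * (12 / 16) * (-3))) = 608 / 18225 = 0.03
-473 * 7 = -3311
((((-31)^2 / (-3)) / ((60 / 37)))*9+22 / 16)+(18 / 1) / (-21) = -497653 / 280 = -1777.33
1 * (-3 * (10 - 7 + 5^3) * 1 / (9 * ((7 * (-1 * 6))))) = 64 / 63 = 1.02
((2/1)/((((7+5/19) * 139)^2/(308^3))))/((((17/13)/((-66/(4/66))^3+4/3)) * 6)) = -9436879142.96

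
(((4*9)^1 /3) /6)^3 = 8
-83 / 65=-1.28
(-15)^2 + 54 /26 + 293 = 6761 /13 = 520.08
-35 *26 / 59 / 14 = -65 / 59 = -1.10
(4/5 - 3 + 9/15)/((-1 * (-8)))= -1/5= -0.20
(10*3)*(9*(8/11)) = 196.36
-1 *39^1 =-39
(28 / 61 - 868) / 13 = -52920 / 793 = -66.73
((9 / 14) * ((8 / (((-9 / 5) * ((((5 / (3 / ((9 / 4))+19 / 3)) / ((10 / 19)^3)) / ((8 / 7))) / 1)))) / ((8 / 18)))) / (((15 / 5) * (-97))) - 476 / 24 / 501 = -0.03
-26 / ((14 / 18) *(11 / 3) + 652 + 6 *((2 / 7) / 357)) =-584766 / 14728381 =-0.04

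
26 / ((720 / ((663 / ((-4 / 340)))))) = -2035.04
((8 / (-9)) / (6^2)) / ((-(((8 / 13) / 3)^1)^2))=169 / 288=0.59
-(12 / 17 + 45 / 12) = -303 / 68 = -4.46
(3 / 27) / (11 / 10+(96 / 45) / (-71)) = 710 / 6837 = 0.10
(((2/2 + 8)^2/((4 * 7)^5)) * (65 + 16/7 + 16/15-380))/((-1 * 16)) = 883521/9637806080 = 0.00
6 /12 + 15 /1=31 /2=15.50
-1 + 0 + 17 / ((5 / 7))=114 / 5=22.80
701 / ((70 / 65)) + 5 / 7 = 9123 / 14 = 651.64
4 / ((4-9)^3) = -4 / 125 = -0.03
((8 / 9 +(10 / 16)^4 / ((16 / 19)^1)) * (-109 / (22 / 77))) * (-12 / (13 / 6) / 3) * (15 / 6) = 185222065 / 98304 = 1884.18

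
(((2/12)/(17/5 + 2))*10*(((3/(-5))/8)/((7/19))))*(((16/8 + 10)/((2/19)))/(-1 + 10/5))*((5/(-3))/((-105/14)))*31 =-55955/1134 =-49.34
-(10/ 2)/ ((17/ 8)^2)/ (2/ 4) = -640/ 289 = -2.21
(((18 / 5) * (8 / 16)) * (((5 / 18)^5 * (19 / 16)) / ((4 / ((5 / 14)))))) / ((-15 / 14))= -11875 / 40310784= -0.00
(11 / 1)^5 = 161051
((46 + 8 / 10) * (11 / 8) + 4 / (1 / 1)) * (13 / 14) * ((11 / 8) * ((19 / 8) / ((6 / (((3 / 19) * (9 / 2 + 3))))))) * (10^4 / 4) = 366526875 / 3584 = 102267.54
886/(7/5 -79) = -2215/194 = -11.42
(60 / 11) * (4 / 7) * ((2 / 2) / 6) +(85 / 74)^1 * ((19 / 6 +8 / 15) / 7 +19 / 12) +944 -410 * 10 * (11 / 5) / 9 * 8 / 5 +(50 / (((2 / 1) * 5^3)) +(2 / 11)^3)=-81461366317 / 124102440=-656.40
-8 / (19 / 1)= -8 / 19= -0.42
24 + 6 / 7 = 174 / 7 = 24.86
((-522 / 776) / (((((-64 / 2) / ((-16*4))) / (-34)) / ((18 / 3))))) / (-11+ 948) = 26622 / 90889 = 0.29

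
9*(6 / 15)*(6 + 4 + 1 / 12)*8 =1452 / 5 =290.40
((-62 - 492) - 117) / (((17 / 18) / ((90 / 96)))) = -90585 / 136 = -666.07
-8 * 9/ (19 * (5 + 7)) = -6/ 19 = -0.32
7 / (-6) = -7 / 6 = -1.17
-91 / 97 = -0.94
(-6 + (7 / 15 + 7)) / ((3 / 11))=242 / 45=5.38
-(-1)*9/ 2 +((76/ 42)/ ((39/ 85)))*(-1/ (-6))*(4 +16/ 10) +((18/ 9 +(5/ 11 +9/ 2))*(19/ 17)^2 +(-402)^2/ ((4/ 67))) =2706883.87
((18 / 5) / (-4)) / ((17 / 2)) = -9 / 85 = -0.11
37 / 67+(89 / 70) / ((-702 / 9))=196057 / 365820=0.54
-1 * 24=-24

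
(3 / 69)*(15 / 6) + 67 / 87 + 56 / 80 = 15796 / 10005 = 1.58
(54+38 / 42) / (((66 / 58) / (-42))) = -66874 / 33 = -2026.48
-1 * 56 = -56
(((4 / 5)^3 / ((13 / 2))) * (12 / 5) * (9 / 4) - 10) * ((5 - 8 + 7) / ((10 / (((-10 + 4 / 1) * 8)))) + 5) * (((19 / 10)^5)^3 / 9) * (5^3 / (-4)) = -41925521163753842089970413 / 5850000000000000000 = -7166755.75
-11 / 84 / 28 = -11 / 2352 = -0.00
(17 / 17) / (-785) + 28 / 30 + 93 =44242 / 471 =93.93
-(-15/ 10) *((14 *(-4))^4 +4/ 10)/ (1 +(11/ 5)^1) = 73758723/ 16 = 4609920.19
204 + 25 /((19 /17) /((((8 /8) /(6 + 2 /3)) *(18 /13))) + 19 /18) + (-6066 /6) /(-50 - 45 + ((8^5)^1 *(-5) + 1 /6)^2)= 1187070062274395022 /5710254756444809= 207.88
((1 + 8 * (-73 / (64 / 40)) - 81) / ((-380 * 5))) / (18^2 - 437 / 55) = 979 / 1321108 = 0.00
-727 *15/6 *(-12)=21810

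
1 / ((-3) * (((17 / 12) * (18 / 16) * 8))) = -4 / 153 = -0.03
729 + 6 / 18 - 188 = 1624 / 3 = 541.33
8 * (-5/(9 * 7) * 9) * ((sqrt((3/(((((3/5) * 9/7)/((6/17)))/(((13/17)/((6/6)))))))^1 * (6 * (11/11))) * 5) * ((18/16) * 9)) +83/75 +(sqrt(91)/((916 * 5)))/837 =-4050 * sqrt(455)/119 +sqrt(91)/3833460 +83/75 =-724.86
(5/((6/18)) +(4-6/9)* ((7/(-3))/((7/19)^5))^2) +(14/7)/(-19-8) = 61312985792813/155649627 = 393916.69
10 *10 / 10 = 10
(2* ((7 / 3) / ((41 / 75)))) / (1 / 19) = 162.20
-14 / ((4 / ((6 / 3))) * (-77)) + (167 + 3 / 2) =3709 / 22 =168.59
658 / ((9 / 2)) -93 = 479 / 9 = 53.22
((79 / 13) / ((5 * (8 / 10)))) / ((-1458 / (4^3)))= -632 / 9477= -0.07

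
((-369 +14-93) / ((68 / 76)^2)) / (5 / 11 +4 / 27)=-48033216 / 51731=-928.52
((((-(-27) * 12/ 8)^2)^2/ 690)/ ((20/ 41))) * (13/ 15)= 2549322477/ 368000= 6927.51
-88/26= -44/13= -3.38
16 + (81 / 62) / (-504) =55543 / 3472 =16.00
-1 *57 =-57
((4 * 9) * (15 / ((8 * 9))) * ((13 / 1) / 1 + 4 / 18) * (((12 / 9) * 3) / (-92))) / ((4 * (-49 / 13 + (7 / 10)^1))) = 5525 / 15732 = 0.35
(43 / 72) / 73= 43 / 5256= 0.01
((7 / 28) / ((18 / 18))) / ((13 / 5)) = 5 / 52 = 0.10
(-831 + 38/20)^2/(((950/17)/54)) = 31551972579/47500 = 664252.05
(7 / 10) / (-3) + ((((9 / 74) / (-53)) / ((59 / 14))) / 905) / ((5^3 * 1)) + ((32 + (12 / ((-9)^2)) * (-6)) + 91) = 28713440237741 / 235592088750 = 121.88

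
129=129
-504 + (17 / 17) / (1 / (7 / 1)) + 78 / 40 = -9901 / 20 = -495.05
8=8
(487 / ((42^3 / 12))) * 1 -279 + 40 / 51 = -29192683 / 104958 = -278.14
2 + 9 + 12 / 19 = 221 / 19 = 11.63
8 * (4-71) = -536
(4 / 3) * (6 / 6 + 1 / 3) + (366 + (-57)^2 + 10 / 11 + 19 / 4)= 1434485 / 396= 3622.44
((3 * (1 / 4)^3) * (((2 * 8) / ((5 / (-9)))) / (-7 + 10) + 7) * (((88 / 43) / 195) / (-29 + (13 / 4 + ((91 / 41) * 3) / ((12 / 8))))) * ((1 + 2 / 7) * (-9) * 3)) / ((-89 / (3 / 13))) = 109593 / 20285970250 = 0.00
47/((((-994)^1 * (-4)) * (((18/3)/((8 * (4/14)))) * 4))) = 47/41748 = 0.00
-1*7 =-7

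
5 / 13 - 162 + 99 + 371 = 4009 / 13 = 308.38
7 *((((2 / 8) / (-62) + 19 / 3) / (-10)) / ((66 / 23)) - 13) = -45442789 / 491040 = -92.54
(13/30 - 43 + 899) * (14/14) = 856.43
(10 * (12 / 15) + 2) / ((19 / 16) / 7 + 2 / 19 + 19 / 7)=21280 / 6361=3.35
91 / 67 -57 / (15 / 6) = -7183 / 335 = -21.44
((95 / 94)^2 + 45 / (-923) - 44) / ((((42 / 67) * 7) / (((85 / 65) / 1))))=-399692386603 / 31170810216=-12.82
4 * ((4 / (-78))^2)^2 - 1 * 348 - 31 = -876794075 / 2313441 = -379.00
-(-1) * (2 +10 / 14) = 19 / 7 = 2.71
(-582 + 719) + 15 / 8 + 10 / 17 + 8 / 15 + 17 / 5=292529 / 2040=143.40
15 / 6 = 5 / 2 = 2.50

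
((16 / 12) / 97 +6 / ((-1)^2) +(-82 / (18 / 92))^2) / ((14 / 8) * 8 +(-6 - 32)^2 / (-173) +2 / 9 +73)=238767973754 / 107212257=2227.06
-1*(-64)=64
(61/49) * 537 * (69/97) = 2260233/4753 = 475.54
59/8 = 7.38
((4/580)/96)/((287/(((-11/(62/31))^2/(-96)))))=-121/1534095360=-0.00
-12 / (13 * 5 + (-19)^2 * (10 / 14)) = -21 / 565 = -0.04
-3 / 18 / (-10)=1 / 60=0.02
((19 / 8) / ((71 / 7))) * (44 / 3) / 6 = 1463 / 2556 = 0.57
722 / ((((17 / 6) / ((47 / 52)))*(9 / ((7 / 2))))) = 118769 / 1326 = 89.57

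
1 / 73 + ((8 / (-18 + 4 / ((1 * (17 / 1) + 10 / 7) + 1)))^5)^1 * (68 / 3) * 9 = -22090571731449619 / 5916974987103125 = -3.73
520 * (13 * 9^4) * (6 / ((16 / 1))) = 16632135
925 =925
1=1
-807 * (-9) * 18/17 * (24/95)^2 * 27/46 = 1016587584/3528775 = 288.09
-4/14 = -2/7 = -0.29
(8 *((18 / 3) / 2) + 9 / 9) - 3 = 22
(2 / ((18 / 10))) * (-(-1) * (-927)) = -1030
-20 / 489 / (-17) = 20 / 8313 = 0.00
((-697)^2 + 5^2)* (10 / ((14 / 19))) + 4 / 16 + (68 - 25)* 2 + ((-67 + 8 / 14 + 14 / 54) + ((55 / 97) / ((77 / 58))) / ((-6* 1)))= 483513180817 / 73332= 6593481.44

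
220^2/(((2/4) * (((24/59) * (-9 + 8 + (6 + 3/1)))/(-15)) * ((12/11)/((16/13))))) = -503391.03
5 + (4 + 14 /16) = 79 /8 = 9.88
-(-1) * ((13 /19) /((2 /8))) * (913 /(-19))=-47476 /361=-131.51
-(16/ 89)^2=-0.03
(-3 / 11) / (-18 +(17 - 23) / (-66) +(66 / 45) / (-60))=1350 / 88771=0.02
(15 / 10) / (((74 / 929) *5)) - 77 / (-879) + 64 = 44136193 / 650460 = 67.85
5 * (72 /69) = 120 /23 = 5.22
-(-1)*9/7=9/7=1.29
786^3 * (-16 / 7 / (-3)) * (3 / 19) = 7769402496 / 133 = 58416560.12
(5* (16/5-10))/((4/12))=-102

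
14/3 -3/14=187/42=4.45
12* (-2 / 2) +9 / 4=-39 / 4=-9.75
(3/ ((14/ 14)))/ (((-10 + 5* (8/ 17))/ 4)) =-102/ 65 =-1.57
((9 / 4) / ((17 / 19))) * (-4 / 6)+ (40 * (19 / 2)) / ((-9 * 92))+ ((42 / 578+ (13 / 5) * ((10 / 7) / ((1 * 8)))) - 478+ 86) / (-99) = 33511615 / 18425484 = 1.82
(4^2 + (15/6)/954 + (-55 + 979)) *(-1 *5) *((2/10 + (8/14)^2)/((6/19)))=-1465309925/186984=-7836.55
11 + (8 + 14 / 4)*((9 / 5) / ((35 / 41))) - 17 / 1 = 6387 / 350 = 18.25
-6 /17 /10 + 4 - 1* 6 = -173 /85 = -2.04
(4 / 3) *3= 4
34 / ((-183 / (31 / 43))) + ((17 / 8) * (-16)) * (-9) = 2406860 / 7869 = 305.87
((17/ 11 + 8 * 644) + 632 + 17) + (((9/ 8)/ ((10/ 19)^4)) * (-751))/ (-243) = 138945061781/ 23760000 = 5847.86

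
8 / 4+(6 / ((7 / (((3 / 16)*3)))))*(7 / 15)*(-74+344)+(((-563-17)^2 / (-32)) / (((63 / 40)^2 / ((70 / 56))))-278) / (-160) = 30988571 / 317520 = 97.60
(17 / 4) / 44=17 / 176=0.10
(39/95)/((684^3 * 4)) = 13/40535043840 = 0.00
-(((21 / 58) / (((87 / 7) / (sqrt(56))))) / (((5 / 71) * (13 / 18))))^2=-54901208376 / 2988262225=-18.37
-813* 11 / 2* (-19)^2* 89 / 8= -287329647 / 16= -17958102.94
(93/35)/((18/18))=93/35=2.66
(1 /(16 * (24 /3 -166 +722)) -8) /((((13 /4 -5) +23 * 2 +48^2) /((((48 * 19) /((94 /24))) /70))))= -391894 /34581895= -0.01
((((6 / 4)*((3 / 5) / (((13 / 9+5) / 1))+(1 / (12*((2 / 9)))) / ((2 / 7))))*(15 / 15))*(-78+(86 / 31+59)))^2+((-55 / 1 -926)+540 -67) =662.36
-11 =-11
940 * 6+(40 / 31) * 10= 175240 / 31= 5652.90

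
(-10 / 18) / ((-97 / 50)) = 250 / 873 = 0.29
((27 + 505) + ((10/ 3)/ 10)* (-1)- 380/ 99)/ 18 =52255/ 1782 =29.32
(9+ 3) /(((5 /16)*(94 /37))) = 3552 /235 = 15.11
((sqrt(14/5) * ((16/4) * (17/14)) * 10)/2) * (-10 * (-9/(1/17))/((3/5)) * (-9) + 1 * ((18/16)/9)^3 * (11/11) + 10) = -932230.43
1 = 1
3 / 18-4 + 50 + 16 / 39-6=1055 / 26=40.58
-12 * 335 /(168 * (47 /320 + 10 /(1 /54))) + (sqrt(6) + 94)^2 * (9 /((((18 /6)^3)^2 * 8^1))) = 47 * sqrt(6) /162 + 5331729709 /392016996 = 14.31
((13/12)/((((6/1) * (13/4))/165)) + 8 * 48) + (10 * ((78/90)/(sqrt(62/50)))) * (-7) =2359/6 - 910 * sqrt(31)/93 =338.69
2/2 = 1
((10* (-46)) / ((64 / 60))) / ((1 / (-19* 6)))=98325 / 2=49162.50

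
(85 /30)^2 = 289 /36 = 8.03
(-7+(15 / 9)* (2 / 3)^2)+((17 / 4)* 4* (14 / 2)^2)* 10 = 224741 / 27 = 8323.74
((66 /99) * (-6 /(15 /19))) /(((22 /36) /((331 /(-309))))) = 50312 /5665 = 8.88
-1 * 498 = -498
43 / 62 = 0.69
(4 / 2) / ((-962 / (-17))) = 17 / 481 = 0.04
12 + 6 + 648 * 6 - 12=3894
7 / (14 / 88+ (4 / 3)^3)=8316 / 3005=2.77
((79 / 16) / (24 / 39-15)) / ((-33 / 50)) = 25675 / 49368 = 0.52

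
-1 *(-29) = 29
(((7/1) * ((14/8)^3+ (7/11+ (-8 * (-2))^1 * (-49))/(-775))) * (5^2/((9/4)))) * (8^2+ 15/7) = 536395223/16368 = 32770.97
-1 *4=-4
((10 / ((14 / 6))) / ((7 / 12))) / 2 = 180 / 49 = 3.67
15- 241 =-226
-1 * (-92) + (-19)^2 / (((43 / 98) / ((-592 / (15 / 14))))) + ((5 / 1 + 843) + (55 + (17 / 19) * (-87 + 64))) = -5559102886 / 12255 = -453619.17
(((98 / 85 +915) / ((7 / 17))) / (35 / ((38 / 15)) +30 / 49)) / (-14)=-11.01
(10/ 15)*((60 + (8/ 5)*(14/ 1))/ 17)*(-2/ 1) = -1648/ 255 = -6.46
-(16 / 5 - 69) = 329 / 5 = 65.80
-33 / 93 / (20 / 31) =-11 / 20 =-0.55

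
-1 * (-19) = 19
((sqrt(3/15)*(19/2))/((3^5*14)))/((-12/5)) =-19*sqrt(5)/81648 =-0.00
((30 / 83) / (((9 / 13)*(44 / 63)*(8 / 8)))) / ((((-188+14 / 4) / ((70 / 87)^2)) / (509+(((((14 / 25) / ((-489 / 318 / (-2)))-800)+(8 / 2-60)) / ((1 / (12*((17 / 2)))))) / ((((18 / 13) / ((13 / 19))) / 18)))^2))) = -64377573385778845474561916 / 40763062918967895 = -1579311483.87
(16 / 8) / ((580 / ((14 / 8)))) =7 / 1160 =0.01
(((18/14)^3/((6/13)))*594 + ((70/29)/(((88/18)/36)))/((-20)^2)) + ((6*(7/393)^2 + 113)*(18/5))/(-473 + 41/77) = 1867980652555085979/683109128840600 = 2734.53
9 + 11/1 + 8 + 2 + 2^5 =62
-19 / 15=-1.27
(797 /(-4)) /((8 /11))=-8767 /32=-273.97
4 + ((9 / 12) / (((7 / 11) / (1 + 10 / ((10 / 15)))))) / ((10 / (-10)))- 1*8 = -160 / 7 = -22.86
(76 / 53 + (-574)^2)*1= 17462304 / 53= 329477.43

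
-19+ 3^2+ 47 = 37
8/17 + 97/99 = 2441/1683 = 1.45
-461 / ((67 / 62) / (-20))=571640 / 67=8531.94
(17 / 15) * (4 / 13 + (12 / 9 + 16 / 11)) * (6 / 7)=45152 / 15015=3.01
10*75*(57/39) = 14250/13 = 1096.15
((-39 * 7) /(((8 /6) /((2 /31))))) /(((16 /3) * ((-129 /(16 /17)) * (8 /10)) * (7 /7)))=4095 /181288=0.02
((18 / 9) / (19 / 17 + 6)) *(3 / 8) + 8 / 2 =1987 / 484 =4.11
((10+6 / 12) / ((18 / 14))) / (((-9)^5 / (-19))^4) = 6385729 / 72945992754341572806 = 0.00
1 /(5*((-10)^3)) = -1 /5000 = -0.00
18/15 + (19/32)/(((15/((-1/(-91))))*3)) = 157267/131040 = 1.20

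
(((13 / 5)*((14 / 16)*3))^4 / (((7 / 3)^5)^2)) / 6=45535459203 / 602362880000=0.08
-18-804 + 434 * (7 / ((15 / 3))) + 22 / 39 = -41698 / 195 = -213.84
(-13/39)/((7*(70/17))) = -17/1470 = -0.01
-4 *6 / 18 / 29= -4 / 87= -0.05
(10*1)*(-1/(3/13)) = -43.33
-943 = -943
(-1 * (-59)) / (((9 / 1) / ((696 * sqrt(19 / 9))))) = 13688 * sqrt(19) / 9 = 6629.40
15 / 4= 3.75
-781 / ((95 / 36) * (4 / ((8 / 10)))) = -28116 / 475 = -59.19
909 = 909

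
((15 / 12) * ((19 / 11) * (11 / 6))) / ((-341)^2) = 95 / 2790744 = 0.00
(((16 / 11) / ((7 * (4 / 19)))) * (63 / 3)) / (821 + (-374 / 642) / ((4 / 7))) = 292752 / 11581405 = 0.03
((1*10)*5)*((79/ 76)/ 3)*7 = 13825/ 114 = 121.27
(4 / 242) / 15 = 2 / 1815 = 0.00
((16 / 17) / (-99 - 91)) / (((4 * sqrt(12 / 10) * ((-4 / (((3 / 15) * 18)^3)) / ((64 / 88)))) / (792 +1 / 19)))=58510512 * sqrt(30) / 42191875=7.60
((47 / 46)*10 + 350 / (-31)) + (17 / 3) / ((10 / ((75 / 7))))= 49895 / 9982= 5.00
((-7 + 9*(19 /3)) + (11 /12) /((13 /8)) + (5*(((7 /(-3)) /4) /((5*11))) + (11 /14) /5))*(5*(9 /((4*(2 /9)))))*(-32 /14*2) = -82164591 /7007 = -11726.07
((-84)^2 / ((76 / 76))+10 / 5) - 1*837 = 6221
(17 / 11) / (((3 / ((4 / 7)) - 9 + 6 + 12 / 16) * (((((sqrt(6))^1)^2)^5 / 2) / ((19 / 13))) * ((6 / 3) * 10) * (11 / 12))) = 323 / 30579120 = 0.00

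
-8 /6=-4 /3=-1.33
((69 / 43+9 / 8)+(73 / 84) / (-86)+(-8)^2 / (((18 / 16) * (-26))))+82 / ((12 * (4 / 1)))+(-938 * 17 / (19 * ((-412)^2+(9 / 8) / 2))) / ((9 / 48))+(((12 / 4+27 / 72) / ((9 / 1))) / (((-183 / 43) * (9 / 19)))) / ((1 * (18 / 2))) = 2187734012254120 / 997686640010151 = 2.19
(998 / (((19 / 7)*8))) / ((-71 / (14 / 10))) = -24451 / 26980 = -0.91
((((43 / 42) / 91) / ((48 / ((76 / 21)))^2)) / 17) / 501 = 0.00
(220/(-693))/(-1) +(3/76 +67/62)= 213377/148428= 1.44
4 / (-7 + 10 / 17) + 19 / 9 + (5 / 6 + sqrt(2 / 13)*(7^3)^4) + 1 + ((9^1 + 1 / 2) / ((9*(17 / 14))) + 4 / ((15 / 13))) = 425627 / 55590 + 13841287201*sqrt(26) / 13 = 5428999510.05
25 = 25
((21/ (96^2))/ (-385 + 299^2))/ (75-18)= 7/ 15587057664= 0.00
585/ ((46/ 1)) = 12.72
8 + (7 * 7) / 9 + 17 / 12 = 535 / 36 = 14.86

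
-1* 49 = -49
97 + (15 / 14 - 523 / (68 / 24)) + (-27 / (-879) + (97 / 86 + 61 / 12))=-1444254683 / 17991372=-80.27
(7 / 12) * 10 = 35 / 6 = 5.83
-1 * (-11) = 11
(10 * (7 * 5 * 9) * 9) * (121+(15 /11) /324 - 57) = 39919425 /22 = 1814519.32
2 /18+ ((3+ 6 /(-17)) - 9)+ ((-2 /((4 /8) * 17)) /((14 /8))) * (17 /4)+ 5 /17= -6982 /1071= -6.52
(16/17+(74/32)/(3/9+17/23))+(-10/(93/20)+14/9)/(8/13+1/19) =55263887/25043040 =2.21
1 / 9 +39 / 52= 31 / 36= 0.86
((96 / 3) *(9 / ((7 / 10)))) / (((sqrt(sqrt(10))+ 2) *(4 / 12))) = -5760 *10^(1 / 4) / 7-1440 *10^(3 / 4) / 7+ 2880 *sqrt(10) / 7+ 11520 / 7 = 326.68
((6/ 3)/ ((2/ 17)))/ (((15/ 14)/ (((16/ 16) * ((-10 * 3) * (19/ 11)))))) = -9044/ 11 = -822.18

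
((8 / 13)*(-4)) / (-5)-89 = -5753 / 65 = -88.51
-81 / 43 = -1.88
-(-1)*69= 69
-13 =-13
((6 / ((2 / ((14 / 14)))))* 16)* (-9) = -432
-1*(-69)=69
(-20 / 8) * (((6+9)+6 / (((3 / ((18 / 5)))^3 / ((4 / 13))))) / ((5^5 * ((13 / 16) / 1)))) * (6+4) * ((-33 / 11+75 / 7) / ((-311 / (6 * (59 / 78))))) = 1506799584 / 74732328125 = 0.02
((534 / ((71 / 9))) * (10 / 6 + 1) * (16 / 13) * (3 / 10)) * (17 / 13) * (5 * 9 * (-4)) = -188241408 / 11999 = -15688.09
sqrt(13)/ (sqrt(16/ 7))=sqrt(91)/ 4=2.38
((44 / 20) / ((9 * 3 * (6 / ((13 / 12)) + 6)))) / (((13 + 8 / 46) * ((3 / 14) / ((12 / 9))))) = 92092 / 27610875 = 0.00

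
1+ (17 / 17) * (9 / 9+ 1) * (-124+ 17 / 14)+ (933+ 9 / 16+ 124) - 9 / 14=90983 / 112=812.35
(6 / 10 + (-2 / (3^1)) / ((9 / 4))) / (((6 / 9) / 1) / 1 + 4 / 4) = 41 / 225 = 0.18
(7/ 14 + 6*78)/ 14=937/ 28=33.46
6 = 6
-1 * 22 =-22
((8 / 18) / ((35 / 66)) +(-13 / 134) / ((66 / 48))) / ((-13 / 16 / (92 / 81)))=-87430912 / 81486405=-1.07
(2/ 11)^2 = 4/ 121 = 0.03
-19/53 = -0.36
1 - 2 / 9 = 7 / 9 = 0.78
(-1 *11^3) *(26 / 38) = -17303 / 19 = -910.68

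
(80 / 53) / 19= 0.08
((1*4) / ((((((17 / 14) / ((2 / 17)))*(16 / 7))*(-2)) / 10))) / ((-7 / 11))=385 / 289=1.33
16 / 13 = 1.23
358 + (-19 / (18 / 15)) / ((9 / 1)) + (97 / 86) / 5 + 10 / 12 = 357.30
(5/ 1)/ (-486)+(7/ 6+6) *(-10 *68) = -2368445/ 486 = -4873.34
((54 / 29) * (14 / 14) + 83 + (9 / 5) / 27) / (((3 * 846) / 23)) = 424856 / 552015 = 0.77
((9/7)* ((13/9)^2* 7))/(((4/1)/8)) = 338/9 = 37.56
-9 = -9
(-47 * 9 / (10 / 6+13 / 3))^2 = 19881 / 4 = 4970.25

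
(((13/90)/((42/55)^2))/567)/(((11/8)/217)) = 22165/321489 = 0.07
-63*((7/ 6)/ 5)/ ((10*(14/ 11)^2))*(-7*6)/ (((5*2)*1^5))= 7623/ 2000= 3.81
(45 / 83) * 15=675 / 83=8.13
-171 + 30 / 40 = -681 / 4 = -170.25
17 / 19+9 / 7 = 2.18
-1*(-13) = 13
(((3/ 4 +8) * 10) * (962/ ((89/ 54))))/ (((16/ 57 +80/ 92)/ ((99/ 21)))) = 1080493425/ 5162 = 209316.82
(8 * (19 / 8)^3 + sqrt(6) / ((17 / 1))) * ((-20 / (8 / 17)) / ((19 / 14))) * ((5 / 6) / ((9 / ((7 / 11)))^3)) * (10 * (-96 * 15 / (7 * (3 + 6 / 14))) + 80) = 15606500 * sqrt(6) / 55307043 + 23944272625 / 46574352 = 514.80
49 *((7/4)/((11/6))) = 1029/22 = 46.77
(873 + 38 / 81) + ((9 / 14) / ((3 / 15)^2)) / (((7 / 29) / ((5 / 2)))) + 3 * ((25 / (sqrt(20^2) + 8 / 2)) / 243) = 99060151 / 95256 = 1039.94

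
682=682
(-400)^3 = -64000000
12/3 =4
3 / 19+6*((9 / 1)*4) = 4107 / 19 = 216.16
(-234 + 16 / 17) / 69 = -3962 / 1173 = -3.38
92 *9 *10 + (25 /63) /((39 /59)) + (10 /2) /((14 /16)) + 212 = 20880359 /2457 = 8498.31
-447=-447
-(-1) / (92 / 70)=35 / 46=0.76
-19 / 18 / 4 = -19 / 72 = -0.26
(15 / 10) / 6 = 1 / 4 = 0.25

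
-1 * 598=-598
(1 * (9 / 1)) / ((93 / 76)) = 228 / 31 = 7.35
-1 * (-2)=2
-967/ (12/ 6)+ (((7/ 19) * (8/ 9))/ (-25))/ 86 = -177758831/ 367650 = -483.50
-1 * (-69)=69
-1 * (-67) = 67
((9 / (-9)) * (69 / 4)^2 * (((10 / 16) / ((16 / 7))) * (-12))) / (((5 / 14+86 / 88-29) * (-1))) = 35.29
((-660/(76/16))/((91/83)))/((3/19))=-73040/91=-802.64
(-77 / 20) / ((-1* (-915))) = -77 / 18300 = -0.00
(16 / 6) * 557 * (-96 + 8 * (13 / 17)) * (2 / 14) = -6808768 / 357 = -19072.18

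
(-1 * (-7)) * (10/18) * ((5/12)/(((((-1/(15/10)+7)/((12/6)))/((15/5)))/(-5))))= -875/114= -7.68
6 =6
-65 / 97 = -0.67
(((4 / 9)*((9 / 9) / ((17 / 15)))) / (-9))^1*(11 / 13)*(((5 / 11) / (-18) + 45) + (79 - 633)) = 1007870 / 53703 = 18.77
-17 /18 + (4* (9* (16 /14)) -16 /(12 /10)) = 3385 /126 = 26.87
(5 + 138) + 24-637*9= -5566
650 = 650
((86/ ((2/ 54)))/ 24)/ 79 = 387/ 316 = 1.22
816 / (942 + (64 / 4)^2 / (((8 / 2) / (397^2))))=408 / 5043959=0.00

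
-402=-402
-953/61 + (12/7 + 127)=48290/427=113.09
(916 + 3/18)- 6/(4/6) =5443/6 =907.17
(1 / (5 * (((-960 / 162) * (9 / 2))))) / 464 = -3 / 185600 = -0.00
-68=-68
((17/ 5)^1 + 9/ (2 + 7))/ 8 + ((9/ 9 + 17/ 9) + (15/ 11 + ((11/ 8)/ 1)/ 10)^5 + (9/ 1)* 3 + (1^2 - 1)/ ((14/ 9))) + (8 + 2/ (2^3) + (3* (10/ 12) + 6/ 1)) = 260331748506955409/ 4749587251200000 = 54.81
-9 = -9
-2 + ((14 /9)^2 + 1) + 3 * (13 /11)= 4424 /891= 4.97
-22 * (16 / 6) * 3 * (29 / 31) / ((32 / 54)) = -8613 / 31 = -277.84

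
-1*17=-17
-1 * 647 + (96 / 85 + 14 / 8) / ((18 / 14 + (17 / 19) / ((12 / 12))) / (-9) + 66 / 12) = -1383272267 / 2139790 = -646.45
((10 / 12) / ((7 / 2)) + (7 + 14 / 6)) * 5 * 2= 670 / 7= 95.71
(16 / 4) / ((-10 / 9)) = -3.60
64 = 64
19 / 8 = 2.38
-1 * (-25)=25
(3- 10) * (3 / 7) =-3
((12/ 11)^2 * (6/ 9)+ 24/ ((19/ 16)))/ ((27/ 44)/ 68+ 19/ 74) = 485970432/ 6149407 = 79.03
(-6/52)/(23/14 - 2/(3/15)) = 7/507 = 0.01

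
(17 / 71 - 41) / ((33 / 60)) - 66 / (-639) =-173398 / 2343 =-74.01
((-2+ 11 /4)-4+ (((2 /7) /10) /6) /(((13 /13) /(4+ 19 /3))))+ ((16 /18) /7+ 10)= 2909 /420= 6.93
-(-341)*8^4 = 1396736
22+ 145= 167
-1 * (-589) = 589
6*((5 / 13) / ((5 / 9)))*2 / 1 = 108 / 13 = 8.31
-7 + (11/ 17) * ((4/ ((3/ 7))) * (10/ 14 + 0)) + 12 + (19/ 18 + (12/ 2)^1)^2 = 325493/ 5508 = 59.09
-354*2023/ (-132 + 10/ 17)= 6087207/ 1117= 5449.60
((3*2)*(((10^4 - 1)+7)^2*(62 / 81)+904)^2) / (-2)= -17619226399853172.35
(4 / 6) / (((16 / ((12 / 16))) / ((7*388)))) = 679 / 8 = 84.88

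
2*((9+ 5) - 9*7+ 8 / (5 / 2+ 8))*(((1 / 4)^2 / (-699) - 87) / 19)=51876743 / 117432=441.76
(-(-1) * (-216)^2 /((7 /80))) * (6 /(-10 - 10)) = -1119744 /7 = -159963.43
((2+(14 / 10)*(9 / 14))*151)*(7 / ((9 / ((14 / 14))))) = 30653 / 90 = 340.59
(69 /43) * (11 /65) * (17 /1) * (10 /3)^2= 86020 /1677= 51.29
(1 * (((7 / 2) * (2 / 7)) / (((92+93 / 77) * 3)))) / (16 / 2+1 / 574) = 44198 / 98891883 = 0.00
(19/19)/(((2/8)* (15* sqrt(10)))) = 0.08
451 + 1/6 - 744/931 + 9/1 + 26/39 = 2569751/5586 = 460.03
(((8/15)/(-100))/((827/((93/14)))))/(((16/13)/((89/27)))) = -35867/312606000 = -0.00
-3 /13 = -0.23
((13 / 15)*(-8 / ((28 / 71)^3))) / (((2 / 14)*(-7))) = 4652843 / 41160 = 113.04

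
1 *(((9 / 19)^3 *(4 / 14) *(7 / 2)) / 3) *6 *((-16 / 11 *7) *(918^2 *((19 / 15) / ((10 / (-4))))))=91742305536 / 99275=924122.95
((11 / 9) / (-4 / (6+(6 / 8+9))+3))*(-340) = -26180 / 173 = -151.33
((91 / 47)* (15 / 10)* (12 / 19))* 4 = 6552 / 893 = 7.34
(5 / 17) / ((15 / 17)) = 1 / 3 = 0.33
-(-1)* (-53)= -53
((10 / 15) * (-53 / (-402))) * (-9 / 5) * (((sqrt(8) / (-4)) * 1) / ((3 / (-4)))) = -106 * sqrt(2) / 1005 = -0.15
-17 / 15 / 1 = -17 / 15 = -1.13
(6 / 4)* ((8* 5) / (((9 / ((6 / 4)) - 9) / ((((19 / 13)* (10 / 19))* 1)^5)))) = -2000000 / 371293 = -5.39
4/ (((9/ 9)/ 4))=16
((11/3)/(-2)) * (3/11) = -1/2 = -0.50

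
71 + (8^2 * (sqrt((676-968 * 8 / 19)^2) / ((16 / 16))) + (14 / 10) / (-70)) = 16387431 / 950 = 17249.93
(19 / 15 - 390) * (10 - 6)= -23324 / 15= -1554.93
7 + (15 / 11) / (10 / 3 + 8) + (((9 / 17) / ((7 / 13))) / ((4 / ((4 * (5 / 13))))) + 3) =27485 / 2618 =10.50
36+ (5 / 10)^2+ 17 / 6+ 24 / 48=475 / 12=39.58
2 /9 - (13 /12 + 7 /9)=-59 /36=-1.64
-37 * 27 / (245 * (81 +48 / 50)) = -1665 / 33467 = -0.05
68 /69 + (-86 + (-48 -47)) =-12421 /69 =-180.01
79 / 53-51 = -2624 / 53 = -49.51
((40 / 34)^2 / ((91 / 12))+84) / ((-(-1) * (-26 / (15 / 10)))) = -4.86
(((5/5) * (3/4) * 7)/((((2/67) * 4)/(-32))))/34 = -1407/34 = -41.38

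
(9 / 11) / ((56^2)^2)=9 / 108179456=0.00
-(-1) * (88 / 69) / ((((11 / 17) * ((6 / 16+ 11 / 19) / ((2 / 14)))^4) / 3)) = 72596094976 / 24411361664375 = 0.00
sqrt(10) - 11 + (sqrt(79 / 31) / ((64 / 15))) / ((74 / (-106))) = -11 - 795 * sqrt(2449) / 73408 + sqrt(10) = -8.37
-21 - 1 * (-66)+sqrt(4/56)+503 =sqrt(14)/14+548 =548.27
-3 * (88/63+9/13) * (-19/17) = 7.00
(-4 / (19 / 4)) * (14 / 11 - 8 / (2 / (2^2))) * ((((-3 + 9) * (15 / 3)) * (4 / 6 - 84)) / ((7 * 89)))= -6480000 / 130207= -49.77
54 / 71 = 0.76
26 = 26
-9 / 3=-3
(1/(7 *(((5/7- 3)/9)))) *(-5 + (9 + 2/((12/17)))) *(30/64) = -1845/1024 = -1.80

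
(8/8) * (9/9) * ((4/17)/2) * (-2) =-4/17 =-0.24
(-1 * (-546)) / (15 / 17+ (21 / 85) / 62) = 959140 / 1557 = 616.02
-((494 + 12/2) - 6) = -494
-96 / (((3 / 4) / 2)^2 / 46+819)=-94208 / 803715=-0.12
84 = 84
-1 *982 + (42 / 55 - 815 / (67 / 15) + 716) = -1649771 / 3685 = -447.70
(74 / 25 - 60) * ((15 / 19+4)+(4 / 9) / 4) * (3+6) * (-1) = 1194988 / 475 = 2515.76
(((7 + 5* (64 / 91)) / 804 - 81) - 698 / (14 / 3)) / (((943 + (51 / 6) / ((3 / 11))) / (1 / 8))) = -16868571 / 570191440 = -0.03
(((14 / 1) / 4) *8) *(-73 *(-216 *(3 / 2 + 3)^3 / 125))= 40232052 / 125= 321856.42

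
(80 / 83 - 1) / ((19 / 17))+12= 18873 / 1577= 11.97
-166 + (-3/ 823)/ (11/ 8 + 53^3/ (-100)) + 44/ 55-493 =-658.20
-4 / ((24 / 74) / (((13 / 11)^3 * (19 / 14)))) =-1544491 / 55902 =-27.63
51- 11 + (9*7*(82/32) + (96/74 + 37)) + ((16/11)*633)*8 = 49527361/6512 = 7605.55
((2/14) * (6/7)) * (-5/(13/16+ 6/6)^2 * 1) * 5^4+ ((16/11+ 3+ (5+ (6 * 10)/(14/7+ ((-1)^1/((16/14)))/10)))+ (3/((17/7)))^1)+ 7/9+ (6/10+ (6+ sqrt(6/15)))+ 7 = -20820032704/346773735+ sqrt(10)/5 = -59.41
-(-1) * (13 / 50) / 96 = 13 / 4800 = 0.00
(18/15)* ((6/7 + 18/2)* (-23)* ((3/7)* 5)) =-582.98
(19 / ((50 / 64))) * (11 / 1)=6688 / 25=267.52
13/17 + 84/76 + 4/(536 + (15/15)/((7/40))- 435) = 1.91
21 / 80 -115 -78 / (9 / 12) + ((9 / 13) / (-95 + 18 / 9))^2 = -2841994371 / 12992720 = -218.74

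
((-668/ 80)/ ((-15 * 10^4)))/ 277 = 167/ 831000000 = 0.00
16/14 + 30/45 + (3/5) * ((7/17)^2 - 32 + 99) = 1277866/30345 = 42.11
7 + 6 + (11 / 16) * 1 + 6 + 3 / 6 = 20.19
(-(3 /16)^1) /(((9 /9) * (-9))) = 1 /48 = 0.02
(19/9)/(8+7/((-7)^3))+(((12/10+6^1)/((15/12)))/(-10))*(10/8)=-40067/87975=-0.46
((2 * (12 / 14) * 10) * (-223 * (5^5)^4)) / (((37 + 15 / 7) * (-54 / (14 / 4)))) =744342803955078125 / 1233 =603684350328530.52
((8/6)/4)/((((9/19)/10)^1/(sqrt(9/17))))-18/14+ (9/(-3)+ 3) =-9/7+ 190 * sqrt(17)/153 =3.83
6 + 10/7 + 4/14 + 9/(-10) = 477/70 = 6.81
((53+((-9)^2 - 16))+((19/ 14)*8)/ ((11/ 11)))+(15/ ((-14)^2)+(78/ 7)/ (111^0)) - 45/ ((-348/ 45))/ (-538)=140.07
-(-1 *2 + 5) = -3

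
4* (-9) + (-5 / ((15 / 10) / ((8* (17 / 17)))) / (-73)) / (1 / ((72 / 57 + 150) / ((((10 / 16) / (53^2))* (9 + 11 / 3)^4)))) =-4763405916 / 180755227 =-26.35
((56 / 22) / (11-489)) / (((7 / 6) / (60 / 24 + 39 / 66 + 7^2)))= -6876 / 28919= -0.24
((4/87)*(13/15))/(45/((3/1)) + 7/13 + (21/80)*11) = 10816/5001543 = 0.00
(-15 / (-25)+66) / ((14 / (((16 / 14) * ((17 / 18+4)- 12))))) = -38.36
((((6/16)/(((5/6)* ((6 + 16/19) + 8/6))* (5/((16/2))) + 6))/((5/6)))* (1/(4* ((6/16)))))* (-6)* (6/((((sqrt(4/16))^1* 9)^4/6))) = -9728/631485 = -0.02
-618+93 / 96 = -19745 / 32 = -617.03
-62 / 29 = -2.14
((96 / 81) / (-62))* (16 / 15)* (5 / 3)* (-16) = 4096 / 7533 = 0.54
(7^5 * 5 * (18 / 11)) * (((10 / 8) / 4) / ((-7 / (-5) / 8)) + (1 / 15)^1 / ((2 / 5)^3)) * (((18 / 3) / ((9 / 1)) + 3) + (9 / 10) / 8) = 1034410825 / 704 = 1469333.56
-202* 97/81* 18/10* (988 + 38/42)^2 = -8450270854666/19845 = -425813598.12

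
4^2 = 16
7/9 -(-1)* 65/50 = 2.08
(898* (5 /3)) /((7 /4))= 17960 /21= 855.24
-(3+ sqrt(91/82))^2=-(sqrt(7462)+ 246)^2/6724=-16.43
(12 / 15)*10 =8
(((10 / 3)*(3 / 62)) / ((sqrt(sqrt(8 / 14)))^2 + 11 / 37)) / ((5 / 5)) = -14245 / 143499 + 13690*sqrt(7) / 143499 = 0.15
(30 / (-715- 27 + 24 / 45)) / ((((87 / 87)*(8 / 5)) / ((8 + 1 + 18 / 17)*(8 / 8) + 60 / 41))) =-9034875 / 31008136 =-0.29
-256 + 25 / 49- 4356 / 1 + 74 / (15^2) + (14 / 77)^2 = -6151359829 / 1334025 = -4611.13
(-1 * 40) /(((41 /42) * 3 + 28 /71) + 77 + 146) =-7952 /44993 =-0.18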